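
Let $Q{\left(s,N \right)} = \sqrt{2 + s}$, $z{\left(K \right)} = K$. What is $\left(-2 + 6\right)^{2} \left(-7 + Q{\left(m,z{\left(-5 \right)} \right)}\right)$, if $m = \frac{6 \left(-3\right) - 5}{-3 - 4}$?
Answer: $-112 + \frac{16 \sqrt{259}}{7} \approx -75.215$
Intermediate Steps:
$m = \frac{23}{7}$ ($m = \frac{-18 - 5}{-7} = \left(-23\right) \left(- \frac{1}{7}\right) = \frac{23}{7} \approx 3.2857$)
$\left(-2 + 6\right)^{2} \left(-7 + Q{\left(m,z{\left(-5 \right)} \right)}\right) = \left(-2 + 6\right)^{2} \left(-7 + \sqrt{2 + \frac{23}{7}}\right) = 4^{2} \left(-7 + \sqrt{\frac{37}{7}}\right) = 16 \left(-7 + \frac{\sqrt{259}}{7}\right) = -112 + \frac{16 \sqrt{259}}{7}$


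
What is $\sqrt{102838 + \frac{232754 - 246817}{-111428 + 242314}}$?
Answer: $\frac{3 \sqrt{3994854531630}}{18698} \approx 320.68$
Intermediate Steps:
$\sqrt{102838 + \frac{232754 - 246817}{-111428 + 242314}} = \sqrt{102838 - \frac{14063}{130886}} = \sqrt{102838 - \frac{2009}{18698}} = \sqrt{\frac{1922862915}{18698}} = \frac{3 \sqrt{3994854531630}}{18698}$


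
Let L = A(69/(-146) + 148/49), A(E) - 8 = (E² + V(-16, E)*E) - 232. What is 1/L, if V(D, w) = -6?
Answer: -51179716/11914408603 ≈ -0.0042956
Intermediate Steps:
A(E) = -224 + E² - 6*E (A(E) = 8 + ((E² - 6*E) - 232) = 8 + (-232 + E² - 6*E) = -224 + E² - 6*E)
L = -11914408603/51179716 (L = -224 + (69/(-146) + 148/49)² - 6*(69/(-146) + 148/49) = -224 + (69*(-1/146) + 148*(1/49))² - 6*(69*(-1/146) + 148*(1/49)) = -224 + (-69/146 + 148/49)² - 6*(-69/146 + 148/49) = -224 + (18227/7154)² - 6*18227/7154 = -224 + 332223529/51179716 - 54681/3577 = -11914408603/51179716 ≈ -232.80)
1/L = 1/(-11914408603/51179716) = -51179716/11914408603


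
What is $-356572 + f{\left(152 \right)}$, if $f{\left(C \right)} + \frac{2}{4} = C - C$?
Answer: $- \frac{713145}{2} \approx -3.5657 \cdot 10^{5}$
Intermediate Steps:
$f{\left(C \right)} = - \frac{1}{2}$ ($f{\left(C \right)} = - \frac{1}{2} + \left(C - C\right) = - \frac{1}{2} + 0 = - \frac{1}{2}$)
$-356572 + f{\left(152 \right)} = -356572 - \frac{1}{2} = - \frac{713145}{2}$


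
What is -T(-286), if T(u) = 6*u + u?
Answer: 2002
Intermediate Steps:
T(u) = 7*u
-T(-286) = -7*(-286) = -1*(-2002) = 2002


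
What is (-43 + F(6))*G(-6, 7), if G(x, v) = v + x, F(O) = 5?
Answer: -38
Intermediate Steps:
(-43 + F(6))*G(-6, 7) = (-43 + 5)*(7 - 6) = -38*1 = -38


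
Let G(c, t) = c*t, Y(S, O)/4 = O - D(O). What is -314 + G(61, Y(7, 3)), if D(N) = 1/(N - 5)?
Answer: 540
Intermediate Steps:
D(N) = 1/(-5 + N)
Y(S, O) = -4/(-5 + O) + 4*O (Y(S, O) = 4*(O - 1/(-5 + O)) = -4/(-5 + O) + 4*O)
-314 + G(61, Y(7, 3)) = -314 + 61*(4*(-1 + 3*(-5 + 3))/(-5 + 3)) = -314 + 61*(4*(-1 + 3*(-2))/(-2)) = -314 + 61*(4*(-½)*(-1 - 6)) = -314 + 61*(4*(-½)*(-7)) = -314 + 61*14 = -314 + 854 = 540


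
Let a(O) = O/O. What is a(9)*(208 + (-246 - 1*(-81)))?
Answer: 43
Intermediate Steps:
a(O) = 1
a(9)*(208 + (-246 - 1*(-81))) = 1*(208 + (-246 - 1*(-81))) = 1*(208 + (-246 + 81)) = 1*(208 - 165) = 1*43 = 43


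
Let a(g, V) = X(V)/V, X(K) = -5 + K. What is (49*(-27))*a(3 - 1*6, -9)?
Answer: -2058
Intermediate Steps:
a(g, V) = (-5 + V)/V
(49*(-27))*a(3 - 1*6, -9) = (49*(-27))*((-5 - 9)/(-9)) = -(-147)*(-14) = -1323*14/9 = -2058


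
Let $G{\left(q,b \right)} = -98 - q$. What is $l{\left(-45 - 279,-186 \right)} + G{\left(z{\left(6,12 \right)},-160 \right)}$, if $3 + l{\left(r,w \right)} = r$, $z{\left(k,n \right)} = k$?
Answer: $-431$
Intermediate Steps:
$l{\left(r,w \right)} = -3 + r$
$l{\left(-45 - 279,-186 \right)} + G{\left(z{\left(6,12 \right)},-160 \right)} = \left(-3 - 324\right) - 104 = -327 - 104 = -431$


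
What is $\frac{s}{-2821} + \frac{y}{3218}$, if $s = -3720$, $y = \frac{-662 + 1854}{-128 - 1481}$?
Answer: $\frac{310611484}{235588171} \approx 1.3185$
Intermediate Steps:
$y = - \frac{1192}{1609}$ ($y = \frac{1192}{-1609} = 1192 \left(- \frac{1}{1609}\right) = - \frac{1192}{1609} \approx -0.74083$)
$\frac{s}{-2821} + \frac{y}{3218} = - \frac{3720}{-2821} - \frac{1192}{1609 \cdot 3218} = \left(-3720\right) \left(- \frac{1}{2821}\right) - \frac{596}{2588881} = \frac{120}{91} - \frac{596}{2588881} = \frac{310611484}{235588171}$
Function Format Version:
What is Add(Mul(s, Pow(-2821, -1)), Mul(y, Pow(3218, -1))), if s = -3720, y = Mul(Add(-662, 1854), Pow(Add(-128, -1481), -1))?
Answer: Rational(310611484, 235588171) ≈ 1.3185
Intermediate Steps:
y = Rational(-1192, 1609) (y = Mul(1192, Pow(-1609, -1)) = Mul(1192, Rational(-1, 1609)) = Rational(-1192, 1609) ≈ -0.74083)
Add(Mul(s, Pow(-2821, -1)), Mul(y, Pow(3218, -1))) = Add(Mul(-3720, Pow(-2821, -1)), Mul(Rational(-1192, 1609), Pow(3218, -1))) = Add(Mul(-3720, Rational(-1, 2821)), Mul(Rational(-1192, 1609), Rational(1, 3218))) = Add(Rational(120, 91), Rational(-596, 2588881)) = Rational(310611484, 235588171)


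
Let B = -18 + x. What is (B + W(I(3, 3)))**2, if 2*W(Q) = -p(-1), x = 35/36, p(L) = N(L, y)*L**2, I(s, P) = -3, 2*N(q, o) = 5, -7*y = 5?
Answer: 108241/324 ≈ 334.08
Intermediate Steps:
y = -5/7 (y = -1/7*5 = -5/7 ≈ -0.71429)
N(q, o) = 5/2 (N(q, o) = (1/2)*5 = 5/2)
p(L) = 5*L**2/2
x = 35/36 (x = 35*(1/36) = 35/36 ≈ 0.97222)
B = -613/36 (B = -18 + 35/36 = -613/36 ≈ -17.028)
W(Q) = -5/4 (W(Q) = (-5*(-1)**2/2)/2 = (-5/2)/2 = (-1*5/2)/2 = (1/2)*(-5/2) = -5/4)
(B + W(I(3, 3)))**2 = (-613/36 - 5/4)**2 = (-329/18)**2 = 108241/324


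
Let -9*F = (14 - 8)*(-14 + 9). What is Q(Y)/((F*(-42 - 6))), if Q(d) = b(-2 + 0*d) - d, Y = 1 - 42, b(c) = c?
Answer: -39/160 ≈ -0.24375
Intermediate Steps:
F = 10/3 (F = -(14 - 8)*(-14 + 9)/9 = -2*(-5)/3 = -⅑*(-30) = 10/3 ≈ 3.3333)
Y = -41
Q(d) = -2 - d (Q(d) = (-2 + 0*d) - d = (-2 + 0) - d = -2 - d)
Q(Y)/((F*(-42 - 6))) = (-2 - 1*(-41))/((10*(-42 - 6)/3)) = (-2 + 41)/(((10/3)*(-48))) = 39/(-160) = 39*(-1/160) = -39/160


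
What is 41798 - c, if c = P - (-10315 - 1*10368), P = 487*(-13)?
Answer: 27446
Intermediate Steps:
P = -6331
c = 14352 (c = -6331 - (-10315 - 1*10368) = -6331 - (-10315 - 10368) = -6331 - 1*(-20683) = -6331 + 20683 = 14352)
41798 - c = 41798 - 1*14352 = 41798 - 14352 = 27446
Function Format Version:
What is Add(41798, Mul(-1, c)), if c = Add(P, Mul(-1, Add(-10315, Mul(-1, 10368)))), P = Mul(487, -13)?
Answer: 27446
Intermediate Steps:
P = -6331
c = 14352 (c = Add(-6331, Mul(-1, Add(-10315, Mul(-1, 10368)))) = Add(-6331, Mul(-1, Add(-10315, -10368))) = Add(-6331, Mul(-1, -20683)) = Add(-6331, 20683) = 14352)
Add(41798, Mul(-1, c)) = Add(41798, Mul(-1, 14352)) = Add(41798, -14352) = 27446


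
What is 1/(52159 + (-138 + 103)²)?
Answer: 1/53384 ≈ 1.8732e-5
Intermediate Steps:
1/(52159 + (-138 + 103)²) = 1/(52159 + (-35)²) = 1/(52159 + 1225) = 1/53384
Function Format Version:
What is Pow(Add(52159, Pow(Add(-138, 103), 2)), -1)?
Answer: Rational(1, 53384) ≈ 1.8732e-5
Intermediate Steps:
Pow(Add(52159, Pow(Add(-138, 103), 2)), -1) = Pow(Add(52159, Pow(-35, 2)), -1) = Pow(Add(52159, 1225), -1) = Pow(53384, -1) = Rational(1, 53384)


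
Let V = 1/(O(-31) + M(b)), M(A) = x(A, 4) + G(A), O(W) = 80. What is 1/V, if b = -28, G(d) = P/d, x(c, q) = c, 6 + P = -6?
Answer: 367/7 ≈ 52.429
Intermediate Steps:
P = -12 (P = -6 - 6 = -12)
G(d) = -12/d
M(A) = A - 12/A
V = 7/367 (V = 1/(80 + (-28 - 12/(-28))) = 1/(80 + (-28 - 12*(-1/28))) = 1/(80 + (-28 + 3/7)) = 1/(80 - 193/7) = 1/(367/7) = 7/367 ≈ 0.019074)
1/V = 1/(7/367) = 367/7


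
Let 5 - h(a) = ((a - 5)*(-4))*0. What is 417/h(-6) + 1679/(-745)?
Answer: 60454/745 ≈ 81.146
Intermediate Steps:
h(a) = 5 (h(a) = 5 - (a - 5)*(-4)*0 = 5 - (-5 + a)*(-4)*0 = 5 - (20 - 4*a)*0 = 5 - 1*0 = 5 + 0 = 5)
417/h(-6) + 1679/(-745) = 417/5 + 1679/(-745) = 417*(⅕) + 1679*(-1/745) = 417/5 - 1679/745 = 60454/745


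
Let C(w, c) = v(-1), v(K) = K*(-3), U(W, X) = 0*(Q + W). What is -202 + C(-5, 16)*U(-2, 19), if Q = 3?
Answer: -202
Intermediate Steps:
U(W, X) = 0 (U(W, X) = 0*(3 + W) = 0)
v(K) = -3*K
C(w, c) = 3 (C(w, c) = -3*(-1) = 3)
-202 + C(-5, 16)*U(-2, 19) = -202 + 3*0 = -202 + 0 = -202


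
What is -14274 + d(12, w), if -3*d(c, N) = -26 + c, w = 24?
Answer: -42808/3 ≈ -14269.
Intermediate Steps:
d(c, N) = 26/3 - c/3 (d(c, N) = -(-26 + c)/3 = 26/3 - c/3)
-14274 + d(12, w) = -14274 + (26/3 - ⅓*12) = -14274 + (26/3 - 4) = -14274 + 14/3 = -42808/3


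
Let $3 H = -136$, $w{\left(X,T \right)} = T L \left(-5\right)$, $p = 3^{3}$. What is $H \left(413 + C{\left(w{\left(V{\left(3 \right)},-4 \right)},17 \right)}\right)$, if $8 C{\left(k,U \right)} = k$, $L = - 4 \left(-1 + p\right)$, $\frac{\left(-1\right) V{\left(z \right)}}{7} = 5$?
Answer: $-6936$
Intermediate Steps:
$p = 27$
$V{\left(z \right)} = -35$ ($V{\left(z \right)} = \left(-7\right) 5 = -35$)
$L = -104$ ($L = - 4 \left(-1 + 27\right) = \left(-4\right) 26 = -104$)
$w{\left(X,T \right)} = 520 T$ ($w{\left(X,T \right)} = T \left(-104\right) \left(-5\right) = - 104 T \left(-5\right) = 520 T$)
$C{\left(k,U \right)} = \frac{k}{8}$
$H = - \frac{136}{3}$ ($H = \frac{1}{3} \left(-136\right) = - \frac{136}{3} \approx -45.333$)
$H \left(413 + C{\left(w{\left(V{\left(3 \right)},-4 \right)},17 \right)}\right) = - \frac{136 \left(413 + \frac{520 \left(-4\right)}{8}\right)}{3} = - \frac{136 \left(413 + \frac{1}{8} \left(-2080\right)\right)}{3} = - \frac{136 \left(413 - 260\right)}{3} = \left(- \frac{136}{3}\right) 153 = -6936$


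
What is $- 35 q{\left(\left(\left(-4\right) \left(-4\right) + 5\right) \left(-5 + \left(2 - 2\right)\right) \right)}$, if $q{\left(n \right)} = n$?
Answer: $3675$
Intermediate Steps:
$- 35 q{\left(\left(\left(-4\right) \left(-4\right) + 5\right) \left(-5 + \left(2 - 2\right)\right) \right)} = - 35 \left(\left(-4\right) \left(-4\right) + 5\right) \left(-5 + \left(2 - 2\right)\right) = - 35 \left(16 + 5\right) \left(-5 + 0\right) = - 35 \cdot 21 \left(-5\right) = \left(-35\right) \left(-105\right) = 3675$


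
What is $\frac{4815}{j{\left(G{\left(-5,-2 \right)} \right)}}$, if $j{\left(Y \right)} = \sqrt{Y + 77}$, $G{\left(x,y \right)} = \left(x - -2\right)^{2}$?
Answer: $\frac{4815 \sqrt{86}}{86} \approx 519.21$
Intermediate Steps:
$G{\left(x,y \right)} = \left(2 + x\right)^{2}$ ($G{\left(x,y \right)} = \left(x + 2\right)^{2} = \left(2 + x\right)^{2}$)
$j{\left(Y \right)} = \sqrt{77 + Y}$
$\frac{4815}{j{\left(G{\left(-5,-2 \right)} \right)}} = \frac{4815}{\sqrt{77 + \left(2 - 5\right)^{2}}} = \frac{4815}{\sqrt{77 + \left(-3\right)^{2}}} = \frac{4815}{\sqrt{77 + 9}} = \frac{4815}{\sqrt{86}} = 4815 \frac{\sqrt{86}}{86} = \frac{4815 \sqrt{86}}{86}$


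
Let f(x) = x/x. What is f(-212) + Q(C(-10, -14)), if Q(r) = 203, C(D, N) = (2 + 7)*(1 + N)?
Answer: 204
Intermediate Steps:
C(D, N) = 9 + 9*N (C(D, N) = 9*(1 + N) = 9 + 9*N)
f(x) = 1
f(-212) + Q(C(-10, -14)) = 1 + 203 = 204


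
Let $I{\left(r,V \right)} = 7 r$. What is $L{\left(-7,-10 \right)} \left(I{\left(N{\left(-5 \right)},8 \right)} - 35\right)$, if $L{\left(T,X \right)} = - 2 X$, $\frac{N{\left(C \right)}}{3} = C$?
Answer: $-2800$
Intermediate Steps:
$N{\left(C \right)} = 3 C$
$L{\left(-7,-10 \right)} \left(I{\left(N{\left(-5 \right)},8 \right)} - 35\right) = \left(-2\right) \left(-10\right) \left(7 \cdot 3 \left(-5\right) - 35\right) = 20 \left(7 \left(-15\right) - 35\right) = 20 \left(-105 - 35\right) = 20 \left(-140\right) = -2800$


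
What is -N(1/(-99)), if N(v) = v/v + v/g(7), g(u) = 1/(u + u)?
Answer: -85/99 ≈ -0.85859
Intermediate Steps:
g(u) = 1/(2*u)
N(v) = 1 + 14*v (N(v) = v/v + v/(((1/2)/7)) = 1 + v/(((1/2)*(1/7))) = 1 + v/(1/14) = 1 + v*14 = 1 + 14*v)
-N(1/(-99)) = -(1 + 14/(-99)) = -(1 + 14*(-1/99)) = -(1 - 14/99) = -1*85/99 = -85/99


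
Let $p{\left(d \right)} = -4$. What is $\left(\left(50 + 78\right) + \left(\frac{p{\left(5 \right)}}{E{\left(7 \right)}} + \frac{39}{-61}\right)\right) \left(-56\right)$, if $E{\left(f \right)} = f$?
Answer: $- \frac{433112}{61} \approx -7100.2$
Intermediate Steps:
$\left(\left(50 + 78\right) + \left(\frac{p{\left(5 \right)}}{E{\left(7 \right)}} + \frac{39}{-61}\right)\right) \left(-56\right) = \left(\left(50 + 78\right) + \left(- \frac{4}{7} + \frac{39}{-61}\right)\right) \left(-56\right) = \left(128 + \left(\left(-4\right) \frac{1}{7} + 39 \left(- \frac{1}{61}\right)\right)\right) \left(-56\right) = \left(128 - \frac{517}{427}\right) \left(-56\right) = \frac{54139}{427} \left(-56\right) = - \frac{433112}{61}$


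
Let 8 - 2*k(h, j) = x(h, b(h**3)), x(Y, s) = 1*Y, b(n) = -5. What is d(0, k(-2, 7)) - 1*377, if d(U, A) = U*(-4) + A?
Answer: -372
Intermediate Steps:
x(Y, s) = Y
k(h, j) = 4 - h/2
d(U, A) = A - 4*U (d(U, A) = -4*U + A = A - 4*U)
d(0, k(-2, 7)) - 1*377 = ((4 - 1/2*(-2)) - 4*0) - 1*377 = ((4 + 1) + 0) - 377 = (5 + 0) - 377 = 5 - 377 = -372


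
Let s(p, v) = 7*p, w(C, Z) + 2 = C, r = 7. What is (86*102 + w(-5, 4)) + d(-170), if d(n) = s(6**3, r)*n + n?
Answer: -248445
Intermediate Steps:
w(C, Z) = -2 + C
d(n) = 1513*n (d(n) = (7*6**3)*n + n = (7*216)*n + n = 1512*n + n = 1513*n)
(86*102 + w(-5, 4)) + d(-170) = (86*102 + (-2 - 5)) + 1513*(-170) = (8772 - 7) - 257210 = 8765 - 257210 = -248445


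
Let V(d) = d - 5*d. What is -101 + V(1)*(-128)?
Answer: 411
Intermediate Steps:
V(d) = -4*d
-101 + V(1)*(-128) = -101 - 4*1*(-128) = -101 - 4*(-128) = -101 + 512 = 411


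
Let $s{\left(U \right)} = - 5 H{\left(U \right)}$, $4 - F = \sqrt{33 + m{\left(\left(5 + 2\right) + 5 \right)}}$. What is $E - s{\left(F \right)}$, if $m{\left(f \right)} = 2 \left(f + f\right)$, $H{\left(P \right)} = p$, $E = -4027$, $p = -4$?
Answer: $-4047$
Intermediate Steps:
$H{\left(P \right)} = -4$
$m{\left(f \right)} = 4 f$ ($m{\left(f \right)} = 2 \cdot 2 f = 4 f$)
$F = -5$ ($F = 4 - \sqrt{33 + 4 \left(\left(5 + 2\right) + 5\right)} = 4 - \sqrt{33 + 4 \left(7 + 5\right)} = 4 - \sqrt{33 + 4 \cdot 12} = 4 - \sqrt{33 + 48} = 4 - \sqrt{81} = 4 - 9 = -5$)
$s{\left(U \right)} = 20$ ($s{\left(U \right)} = \left(-5\right) \left(-4\right) = 20$)
$E - s{\left(F \right)} = -4027 - 20 = -4047$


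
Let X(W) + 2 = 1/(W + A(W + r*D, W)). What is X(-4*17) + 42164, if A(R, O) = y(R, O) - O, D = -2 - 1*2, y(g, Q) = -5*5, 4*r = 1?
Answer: 1054049/25 ≈ 42162.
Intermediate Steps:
r = 1/4 (r = (1/4)*1 = 1/4 ≈ 0.25000)
y(g, Q) = -25
D = -4 (D = -2 - 2 = -4)
A(R, O) = -25 - O
X(W) = -51/25 (X(W) = -2 + 1/(W + (-25 - W)) = -2 + 1/(-25) = -2 - 1/25 = -51/25)
X(-4*17) + 42164 = -51/25 + 42164 = 1054049/25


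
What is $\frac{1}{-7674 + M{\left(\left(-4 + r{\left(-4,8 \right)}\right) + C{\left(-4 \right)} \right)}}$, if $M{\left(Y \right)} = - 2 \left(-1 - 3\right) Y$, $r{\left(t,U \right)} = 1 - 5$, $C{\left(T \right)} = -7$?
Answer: $- \frac{1}{7794} \approx -0.0001283$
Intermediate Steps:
$r{\left(t,U \right)} = -4$ ($r{\left(t,U \right)} = 1 - 5 = -4$)
$M{\left(Y \right)} = 8 Y$ ($M{\left(Y \right)} = \left(-2\right) \left(-4\right) Y = 8 Y$)
$\frac{1}{-7674 + M{\left(\left(-4 + r{\left(-4,8 \right)}\right) + C{\left(-4 \right)} \right)}} = \frac{1}{-7674 + 8 \left(\left(-4 - 4\right) - 7\right)} = \frac{1}{-7674 + 8 \left(-8 - 7\right)} = \frac{1}{-7674 + 8 \left(-15\right)} = \frac{1}{-7674 - 120} = \frac{1}{-7794} = - \frac{1}{7794}$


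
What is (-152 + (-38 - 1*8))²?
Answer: 39204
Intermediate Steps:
(-152 + (-38 - 1*8))² = (-152 + (-38 - 8))² = (-152 - 46)² = (-198)² = 39204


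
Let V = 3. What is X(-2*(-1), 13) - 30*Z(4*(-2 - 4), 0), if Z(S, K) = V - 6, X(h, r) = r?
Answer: 103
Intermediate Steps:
Z(S, K) = -3 (Z(S, K) = 3 - 6 = -3)
X(-2*(-1), 13) - 30*Z(4*(-2 - 4), 0) = 13 - 30*(-3) = 13 + 90 = 103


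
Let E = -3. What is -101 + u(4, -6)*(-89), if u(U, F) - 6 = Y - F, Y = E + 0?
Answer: -902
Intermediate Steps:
Y = -3 (Y = -3 + 0 = -3)
u(U, F) = 3 - F (u(U, F) = 6 + (-3 - F) = 3 - F)
-101 + u(4, -6)*(-89) = -101 + (3 - 1*(-6))*(-89) = -101 + (3 + 6)*(-89) = -101 + 9*(-89) = -101 - 801 = -902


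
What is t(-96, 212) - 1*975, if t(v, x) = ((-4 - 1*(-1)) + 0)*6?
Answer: -993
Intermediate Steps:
t(v, x) = -18 (t(v, x) = ((-4 + 1) + 0)*6 = (-3 + 0)*6 = -3*6 = -18)
t(-96, 212) - 1*975 = -18 - 1*975 = -18 - 975 = -993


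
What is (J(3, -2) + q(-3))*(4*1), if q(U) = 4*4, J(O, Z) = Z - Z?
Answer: 64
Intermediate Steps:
J(O, Z) = 0
q(U) = 16
(J(3, -2) + q(-3))*(4*1) = (0 + 16)*(4*1) = 16*4 = 64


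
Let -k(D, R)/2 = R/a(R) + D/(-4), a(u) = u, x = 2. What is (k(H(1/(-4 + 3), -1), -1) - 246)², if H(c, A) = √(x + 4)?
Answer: (496 - √6)²/4 ≈ 60898.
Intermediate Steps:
H(c, A) = √6 (H(c, A) = √(2 + 4) = √6)
k(D, R) = -2 + D/2 (k(D, R) = -2*(R/R + D/(-4)) = -2*(1 + D*(-¼)) = -2*(1 - D/4) = -2 + D/2)
(k(H(1/(-4 + 3), -1), -1) - 246)² = ((-2 + √6/2) - 246)² = (-248 + √6/2)²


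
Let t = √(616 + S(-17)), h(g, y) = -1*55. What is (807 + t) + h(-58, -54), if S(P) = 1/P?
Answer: 752 + √178007/17 ≈ 776.82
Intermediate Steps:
h(g, y) = -55
t = √178007/17 (t = √(616 + 1/(-17)) = √(616 - 1/17) = √(10471/17) = √178007/17 ≈ 24.818)
(807 + t) + h(-58, -54) = (807 + √178007/17) - 55 = 752 + √178007/17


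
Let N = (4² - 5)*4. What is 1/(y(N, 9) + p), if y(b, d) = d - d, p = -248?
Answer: -1/248 ≈ -0.0040323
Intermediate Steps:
N = 44 (N = (16 - 5)*4 = 11*4 = 44)
y(b, d) = 0
1/(y(N, 9) + p) = 1/(0 - 248) = 1/(-248) = -1/248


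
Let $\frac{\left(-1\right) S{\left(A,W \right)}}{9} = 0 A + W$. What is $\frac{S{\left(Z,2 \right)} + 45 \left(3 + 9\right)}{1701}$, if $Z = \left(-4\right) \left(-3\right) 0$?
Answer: $\frac{58}{189} \approx 0.30688$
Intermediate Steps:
$Z = 0$ ($Z = 12 \cdot 0 = 0$)
$S{\left(A,W \right)} = - 9 W$ ($S{\left(A,W \right)} = - 9 \left(0 A + W\right) = - 9 \left(0 + W\right) = - 9 W$)
$\frac{S{\left(Z,2 \right)} + 45 \left(3 + 9\right)}{1701} = \frac{\left(-9\right) 2 + 45 \left(3 + 9\right)}{1701} = \left(-18 + 45 \cdot 12\right) \frac{1}{1701} = \left(-18 + 540\right) \frac{1}{1701} = 522 \cdot \frac{1}{1701} = \frac{58}{189}$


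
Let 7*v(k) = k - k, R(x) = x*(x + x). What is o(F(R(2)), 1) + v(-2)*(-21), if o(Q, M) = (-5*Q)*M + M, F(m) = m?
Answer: -39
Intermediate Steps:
R(x) = 2*x² (R(x) = x*(2*x) = 2*x²)
v(k) = 0 (v(k) = (k - k)/7 = (⅐)*0 = 0)
o(Q, M) = M - 5*M*Q (o(Q, M) = -5*M*Q + M = M - 5*M*Q)
o(F(R(2)), 1) + v(-2)*(-21) = 1*(1 - 10*2²) + 0*(-21) = 1*(1 - 10*4) + 0 = 1*(1 - 5*8) + 0 = 1*(1 - 40) + 0 = 1*(-39) + 0 = -39 + 0 = -39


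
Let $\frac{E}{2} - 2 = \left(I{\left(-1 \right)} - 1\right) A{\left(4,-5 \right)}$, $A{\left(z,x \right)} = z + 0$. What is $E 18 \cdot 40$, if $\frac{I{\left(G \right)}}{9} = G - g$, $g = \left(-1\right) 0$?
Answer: $-54720$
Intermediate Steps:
$g = 0$
$A{\left(z,x \right)} = z$
$I{\left(G \right)} = 9 G$ ($I{\left(G \right)} = 9 \left(G - 0\right) = 9 \left(G + 0\right) = 9 G$)
$E = -76$ ($E = 4 + 2 \left(9 \left(-1\right) - 1\right) 4 = 4 + 2 \left(-9 - 1\right) 4 = 4 + 2 \left(\left(-10\right) 4\right) = 4 + 2 \left(-40\right) = 4 - 80 = -76$)
$E 18 \cdot 40 = \left(-76\right) 18 \cdot 40 = \left(-1368\right) 40 = -54720$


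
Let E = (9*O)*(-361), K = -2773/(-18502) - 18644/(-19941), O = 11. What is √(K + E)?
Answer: I*√20015506992504606/748374 ≈ 189.04*I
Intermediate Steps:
K = 400247681/368948382 (K = -2773*(-1/18502) - 18644*(-1/19941) = 2773/18502 + 18644/19941 = 400247681/368948382 ≈ 1.0848)
E = -35739 (E = (9*11)*(-361) = 99*(-361) = -35739)
√(K + E) = √(400247681/368948382 - 35739) = √(-13185445976617/368948382) = I*√20015506992504606/748374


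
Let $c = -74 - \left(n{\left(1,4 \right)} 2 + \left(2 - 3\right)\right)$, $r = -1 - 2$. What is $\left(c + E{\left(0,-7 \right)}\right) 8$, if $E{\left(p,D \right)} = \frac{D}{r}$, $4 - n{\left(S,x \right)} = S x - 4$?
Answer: $- \frac{1888}{3} \approx -629.33$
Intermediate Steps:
$r = -3$
$n{\left(S,x \right)} = 8 - S x$ ($n{\left(S,x \right)} = 4 - \left(S x - 4\right) = 4 - \left(-4 + S x\right) = 8 - S x$)
$E{\left(p,D \right)} = - \frac{D}{3}$ ($E{\left(p,D \right)} = \frac{D}{-3} = D \left(- \frac{1}{3}\right) = - \frac{D}{3}$)
$c = -81$ ($c = -74 - \left(\left(8 - 1 \cdot 4\right) 2 + \left(2 - 3\right)\right) = -74 - \left(\left(8 - 4\right) 2 - 1\right) = -74 - \left(4 \cdot 2 - 1\right) = -74 - \left(8 - 1\right) = -74 - 7 = -81$)
$\left(c + E{\left(0,-7 \right)}\right) 8 = \left(-81 - - \frac{7}{3}\right) 8 = \left(-81 + \frac{7}{3}\right) 8 = \left(- \frac{236}{3}\right) 8 = - \frac{1888}{3}$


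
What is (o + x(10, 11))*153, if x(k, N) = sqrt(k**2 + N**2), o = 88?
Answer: 13464 + 153*sqrt(221) ≈ 15739.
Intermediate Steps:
x(k, N) = sqrt(N**2 + k**2)
(o + x(10, 11))*153 = (88 + sqrt(11**2 + 10**2))*153 = (88 + sqrt(121 + 100))*153 = (88 + sqrt(221))*153 = 13464 + 153*sqrt(221)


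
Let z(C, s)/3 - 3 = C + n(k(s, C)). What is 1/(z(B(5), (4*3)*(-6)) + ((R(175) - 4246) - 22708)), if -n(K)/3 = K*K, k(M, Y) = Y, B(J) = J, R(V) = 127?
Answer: -1/27028 ≈ -3.6999e-5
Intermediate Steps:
n(K) = -3*K² (n(K) = -3*K*K = -3*K²)
z(C, s) = 9 - 9*C² + 3*C (z(C, s) = 9 + 3*(C - 3*C²) = 9 + (-9*C² + 3*C) = 9 - 9*C² + 3*C)
1/(z(B(5), (4*3)*(-6)) + ((R(175) - 4246) - 22708)) = 1/((9 - 9*5² + 3*5) + ((127 - 4246) - 22708)) = 1/((9 - 9*25 + 15) + (-4119 - 22708)) = 1/((9 - 225 + 15) - 26827) = 1/(-201 - 26827) = 1/(-27028) = -1/27028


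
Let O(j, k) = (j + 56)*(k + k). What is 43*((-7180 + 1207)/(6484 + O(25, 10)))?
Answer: -256839/8104 ≈ -31.693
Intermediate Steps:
O(j, k) = 2*k*(56 + j) (O(j, k) = (56 + j)*(2*k) = 2*k*(56 + j))
43*((-7180 + 1207)/(6484 + O(25, 10))) = 43*((-7180 + 1207)/(6484 + 2*10*(56 + 25))) = 43*(-5973/(6484 + 2*10*81)) = 43*(-5973/(6484 + 1620)) = 43*(-5973/8104) = -256839/8104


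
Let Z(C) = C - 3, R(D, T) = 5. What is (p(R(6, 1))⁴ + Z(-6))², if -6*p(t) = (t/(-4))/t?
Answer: 8916094476289/110075314176 ≈ 81.000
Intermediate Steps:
p(t) = 1/24 (p(t) = -t/(-4)/(6*t) = -t*(-¼)/(6*t) = -(-t/4)/(6*t) = -⅙*(-¼) = 1/24)
Z(C) = -3 + C
(p(R(6, 1))⁴ + Z(-6))² = ((1/24)⁴ + (-3 - 6))² = (1/331776 - 9)² = (-2985983/331776)² = 8916094476289/110075314176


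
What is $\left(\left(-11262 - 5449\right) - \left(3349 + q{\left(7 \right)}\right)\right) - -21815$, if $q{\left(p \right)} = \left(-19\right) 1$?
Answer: $1774$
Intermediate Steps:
$q{\left(p \right)} = -19$
$\left(\left(-11262 - 5449\right) - \left(3349 + q{\left(7 \right)}\right)\right) - -21815 = \left(\left(-11262 - 5449\right) - 3330\right) - -21815 = \left(-16711 + \left(-3349 + 19\right)\right) + 21815 = \left(-16711 - 3330\right) + 21815 = -20041 + 21815 = 1774$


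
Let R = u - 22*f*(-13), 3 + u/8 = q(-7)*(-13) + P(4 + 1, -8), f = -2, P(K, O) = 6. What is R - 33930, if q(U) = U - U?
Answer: -34478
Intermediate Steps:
q(U) = 0
u = 24 (u = -24 + 8*(0*(-13) + 6) = -24 + 8*(0 + 6) = -24 + 8*6 = -24 + 48 = 24)
R = -548 (R = 24 - 22*(-2)*(-13) = 24 - (-44)*(-13) = 24 - 1*572 = 24 - 572 = -548)
R - 33930 = -548 - 33930 = -34478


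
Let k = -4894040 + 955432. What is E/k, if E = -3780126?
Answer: 1890063/1969304 ≈ 0.95976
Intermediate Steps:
k = -3938608
E/k = -3780126/(-3938608) = -3780126*(-1/3938608) = 1890063/1969304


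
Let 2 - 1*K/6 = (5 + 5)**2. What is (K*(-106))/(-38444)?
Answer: -2226/1373 ≈ -1.6213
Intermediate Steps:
K = -588 (K = 12 - 6*(5 + 5)**2 = 12 - 6*10**2 = 12 - 6*100 = 12 - 600 = -588)
(K*(-106))/(-38444) = -588*(-106)/(-38444) = 62328*(-1/38444) = -2226/1373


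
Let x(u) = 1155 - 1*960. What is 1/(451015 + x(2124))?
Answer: 1/451210 ≈ 2.2163e-6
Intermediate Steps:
x(u) = 195 (x(u) = 1155 - 960 = 195)
1/(451015 + x(2124)) = 1/(451015 + 195) = 1/451210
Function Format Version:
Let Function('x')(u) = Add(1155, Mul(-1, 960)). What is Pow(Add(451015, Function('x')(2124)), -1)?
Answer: Rational(1, 451210) ≈ 2.2163e-6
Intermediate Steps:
Function('x')(u) = 195 (Function('x')(u) = Add(1155, -960) = 195)
Pow(Add(451015, Function('x')(2124)), -1) = Pow(Add(451015, 195), -1) = Pow(451210, -1) = Rational(1, 451210)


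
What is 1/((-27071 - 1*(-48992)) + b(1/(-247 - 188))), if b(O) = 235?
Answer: 1/22156 ≈ 4.5135e-5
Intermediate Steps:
1/((-27071 - 1*(-48992)) + b(1/(-247 - 188))) = 1/((-27071 - 1*(-48992)) + 235) = 1/((-27071 + 48992) + 235) = 1/(21921 + 235) = 1/22156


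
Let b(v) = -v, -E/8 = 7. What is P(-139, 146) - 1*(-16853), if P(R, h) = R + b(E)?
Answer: 16770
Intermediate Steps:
E = -56 (E = -8*7 = -56)
P(R, h) = 56 + R (P(R, h) = R - 1*(-56) = R + 56 = 56 + R)
P(-139, 146) - 1*(-16853) = (56 - 139) - 1*(-16853) = -83 + 16853 = 16770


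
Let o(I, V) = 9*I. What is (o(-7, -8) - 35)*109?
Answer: -10682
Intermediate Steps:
(o(-7, -8) - 35)*109 = (9*(-7) - 35)*109 = (-63 - 35)*109 = -98*109 = -10682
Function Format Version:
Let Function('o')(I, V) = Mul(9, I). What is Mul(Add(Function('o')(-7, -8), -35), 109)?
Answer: -10682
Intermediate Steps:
Mul(Add(Function('o')(-7, -8), -35), 109) = Mul(Add(Mul(9, -7), -35), 109) = Mul(Add(-63, -35), 109) = Mul(-98, 109) = -10682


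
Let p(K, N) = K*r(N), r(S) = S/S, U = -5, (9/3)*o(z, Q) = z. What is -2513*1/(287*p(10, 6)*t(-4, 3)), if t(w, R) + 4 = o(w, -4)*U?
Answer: -1077/3280 ≈ -0.32835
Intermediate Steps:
o(z, Q) = z/3
r(S) = 1
t(w, R) = -4 - 5*w/3 (t(w, R) = -4 + (w/3)*(-5) = -4 - 5*w/3)
p(K, N) = K (p(K, N) = K*1 = K)
-2513*1/(287*p(10, 6)*t(-4, 3)) = -2513*1/(2870*(-4 - 5/3*(-4))) = -2513*1/(2870*(-4 + 20/3)) = -2513/(10*((8/3)*287)) = -2513/(10*(2296/3)) = -2513/22960/3 = -2513*3/22960 = -1077/3280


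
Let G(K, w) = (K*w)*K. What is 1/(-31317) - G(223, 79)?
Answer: -123031684348/31317 ≈ -3.9286e+6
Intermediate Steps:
G(K, w) = w*K**2
1/(-31317) - G(223, 79) = 1/(-31317) - 79*223**2 = -1/31317 - 79*49729 = -1/31317 - 1*3928591 = -1/31317 - 3928591 = -123031684348/31317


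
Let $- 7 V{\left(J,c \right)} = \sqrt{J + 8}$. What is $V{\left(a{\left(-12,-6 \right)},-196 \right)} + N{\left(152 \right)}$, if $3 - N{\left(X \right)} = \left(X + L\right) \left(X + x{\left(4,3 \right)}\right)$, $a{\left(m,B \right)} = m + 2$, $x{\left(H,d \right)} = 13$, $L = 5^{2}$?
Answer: $-29202 - \frac{i \sqrt{2}}{7} \approx -29202.0 - 0.20203 i$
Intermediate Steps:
$L = 25$
$a{\left(m,B \right)} = 2 + m$
$V{\left(J,c \right)} = - \frac{\sqrt{8 + J}}{7}$ ($V{\left(J,c \right)} = - \frac{\sqrt{J + 8}}{7} = - \frac{\sqrt{8 + J}}{7}$)
$N{\left(X \right)} = 3 - \left(13 + X\right) \left(25 + X\right)$ ($N{\left(X \right)} = 3 - \left(X + 25\right) \left(X + 13\right) = 3 - \left(25 + X\right) \left(13 + X\right) = 3 - \left(13 + X\right) \left(25 + X\right)$)
$V{\left(a{\left(-12,-6 \right)},-196 \right)} + N{\left(152 \right)} = - \frac{\sqrt{8 + \left(2 - 12\right)}}{7} - 29202 = - \frac{\sqrt{8 - 10}}{7} - 29202 = - \frac{\sqrt{-2}}{7} - 29202 = - \frac{i \sqrt{2}}{7} - 29202 = -29202 - \frac{i \sqrt{2}}{7}$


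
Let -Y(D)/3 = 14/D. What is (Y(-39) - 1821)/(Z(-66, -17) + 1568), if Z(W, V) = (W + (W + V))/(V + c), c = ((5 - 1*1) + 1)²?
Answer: -189272/161135 ≈ -1.1746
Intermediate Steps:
Y(D) = -42/D
c = 25 (c = ((5 - 1) + 1)² = (4 + 1)² = 5² = 25)
Z(W, V) = (V + 2*W)/(25 + V) (Z(W, V) = (W + (W + V))/(V + 25) = (W + (V + W))/(25 + V) = (V + 2*W)/(25 + V))
(Y(-39) - 1821)/(Z(-66, -17) + 1568) = (-42/(-39) - 1821)/((-17 + 2*(-66))/(25 - 17) + 1568) = (-42*(-1/39) - 1821)/((-17 - 132)/8 + 1568) = (14/13 - 1821)/((⅛)*(-149) + 1568) = -23659/(13*(-149/8 + 1568)) = -23659/(13*12395/8) = -23659/13*8/12395 = -189272/161135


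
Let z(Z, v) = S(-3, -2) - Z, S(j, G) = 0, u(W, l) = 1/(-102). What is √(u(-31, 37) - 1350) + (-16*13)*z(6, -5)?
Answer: 1248 + I*√14045502/102 ≈ 1248.0 + 36.742*I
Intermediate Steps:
u(W, l) = -1/102
z(Z, v) = -Z (z(Z, v) = 0 - Z = -Z)
√(u(-31, 37) - 1350) + (-16*13)*z(6, -5) = √(-1/102 - 1350) + (-16*13)*(-1*6) = √(-137701/102) - 208*(-6) = I*√14045502/102 + 1248 = 1248 + I*√14045502/102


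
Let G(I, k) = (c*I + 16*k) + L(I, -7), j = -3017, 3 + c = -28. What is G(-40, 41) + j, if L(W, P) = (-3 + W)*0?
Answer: -1121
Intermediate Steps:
c = -31 (c = -3 - 28 = -31)
L(W, P) = 0
G(I, k) = -31*I + 16*k (G(I, k) = (-31*I + 16*k) + 0 = -31*I + 16*k)
G(-40, 41) + j = (-31*(-40) + 16*41) - 3017 = (1240 + 656) - 3017 = 1896 - 3017 = -1121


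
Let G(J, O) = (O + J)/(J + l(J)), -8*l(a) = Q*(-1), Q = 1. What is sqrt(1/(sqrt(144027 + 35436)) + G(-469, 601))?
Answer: sqrt(-1054327316527584 + 20868137103*sqrt(179463))/61196883 ≈ 0.52836*I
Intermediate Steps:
l(a) = 1/8 (l(a) = -(-1)/8 = -1/8*(-1) = 1/8)
G(J, O) = (J + O)/(1/8 + J) (G(J, O) = (O + J)/(J + 1/8) = (J + O)/(1/8 + J))
sqrt(1/(sqrt(144027 + 35436)) + G(-469, 601)) = sqrt(1/(sqrt(144027 + 35436)) + 8*(-469 + 601)/(1 + 8*(-469))) = sqrt(1/(sqrt(179463)) + 8*132/(1 - 3752)) = sqrt(sqrt(179463)/179463 + 8*132/(-3751)) = sqrt(sqrt(179463)/179463 + 8*(-1/3751)*132) = sqrt(sqrt(179463)/179463 - 96/341) = sqrt(-96/341 + sqrt(179463)/179463)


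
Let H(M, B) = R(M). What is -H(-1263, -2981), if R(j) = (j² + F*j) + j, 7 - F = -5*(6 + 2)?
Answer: -1534545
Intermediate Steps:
F = 47 (F = 7 - (-5)*(6 + 2) = 7 - (-5)*8 = 7 - 1*(-40) = 7 + 40 = 47)
R(j) = j² + 48*j (R(j) = (j² + 47*j) + j = j² + 48*j)
H(M, B) = M*(48 + M)
-H(-1263, -2981) = -(-1263)*(48 - 1263) = -(-1263)*(-1215) = -1*1534545 = -1534545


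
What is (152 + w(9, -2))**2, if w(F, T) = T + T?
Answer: 21904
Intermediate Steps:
w(F, T) = 2*T
(152 + w(9, -2))**2 = (152 + 2*(-2))**2 = (152 - 4)**2 = 148**2 = 21904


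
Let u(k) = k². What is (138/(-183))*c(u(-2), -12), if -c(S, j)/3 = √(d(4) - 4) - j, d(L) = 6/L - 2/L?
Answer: 1656/61 + 138*I*√3/61 ≈ 27.148 + 3.9184*I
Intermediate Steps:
d(L) = 4/L
c(S, j) = 3*j - 3*I*√3 (c(S, j) = -3*(√(4/4 - 4) - j) = -3*(√(4*(¼) - 4) - j) = -3*(√(1 - 4) - j) = -3*(√(-3) - j) = -3*(I*√3 - j) = -3*(-j + I*√3) = 3*j - 3*I*√3)
(138/(-183))*c(u(-2), -12) = (138/(-183))*(3*(-12) - 3*I*√3) = (138*(-1/183))*(-36 - 3*I*√3) = -46*(-36 - 3*I*√3)/61 = 1656/61 + 138*I*√3/61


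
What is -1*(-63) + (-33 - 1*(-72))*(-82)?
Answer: -3135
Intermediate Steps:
-1*(-63) + (-33 - 1*(-72))*(-82) = 63 + (-33 + 72)*(-82) = 63 + 39*(-82) = 63 - 3198 = -3135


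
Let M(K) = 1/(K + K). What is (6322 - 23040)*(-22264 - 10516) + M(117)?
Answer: 128235753361/234 ≈ 5.4802e+8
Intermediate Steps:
M(K) = 1/(2*K)
(6322 - 23040)*(-22264 - 10516) + M(117) = (6322 - 23040)*(-22264 - 10516) + (½)/117 = -16718*(-32780) + (½)*(1/117) = 548016040 + 1/234 = 128235753361/234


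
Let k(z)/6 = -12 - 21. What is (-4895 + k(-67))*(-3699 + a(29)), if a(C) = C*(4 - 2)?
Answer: 18543613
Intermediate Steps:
k(z) = -198 (k(z) = 6*(-12 - 21) = 6*(-33) = -198)
a(C) = 2*C (a(C) = C*2 = 2*C)
(-4895 + k(-67))*(-3699 + a(29)) = (-4895 - 198)*(-3699 + 2*29) = -5093*(-3699 + 58) = -5093*(-3641) = 18543613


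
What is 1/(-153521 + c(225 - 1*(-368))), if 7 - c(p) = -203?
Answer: -1/153311 ≈ -6.5227e-6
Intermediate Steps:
c(p) = 210 (c(p) = 7 - 1*(-203) = 7 + 203 = 210)
1/(-153521 + c(225 - 1*(-368))) = 1/(-153521 + 210) = 1/(-153311) = -1/153311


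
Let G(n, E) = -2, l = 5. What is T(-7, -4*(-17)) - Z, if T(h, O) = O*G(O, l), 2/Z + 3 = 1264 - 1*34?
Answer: -166874/1227 ≈ -136.00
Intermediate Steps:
Z = 2/1227 (Z = 2/(-3 + (1264 - 1*34)) = 2/(-3 + (1264 - 34)) = 2/(-3 + 1230) = 2/1227 ≈ 0.0016300)
T(h, O) = -2*O (T(h, O) = O*(-2) = -2*O)
T(-7, -4*(-17)) - Z = -(-8)*(-17) - 1*2/1227 = -2*68 - 2/1227 = -136 - 2/1227 = -166874/1227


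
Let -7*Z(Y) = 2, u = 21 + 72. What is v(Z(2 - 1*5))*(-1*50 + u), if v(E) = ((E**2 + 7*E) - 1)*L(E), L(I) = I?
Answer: 12298/343 ≈ 35.854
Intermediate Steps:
u = 93
Z(Y) = -2/7 (Z(Y) = -1/7*2 = -2/7)
v(E) = E*(-1 + E**2 + 7*E) (v(E) = ((E**2 + 7*E) - 1)*E = (-1 + E**2 + 7*E)*E = E*(-1 + E**2 + 7*E))
v(Z(2 - 1*5))*(-1*50 + u) = (-2*(-1 + (-2/7)**2 + 7*(-2/7))/7)*(-1*50 + 93) = (-2*(-1 + 4/49 - 2)/7)*(-50 + 93) = -2/7*(-143/49)*43 = (286/343)*43 = 12298/343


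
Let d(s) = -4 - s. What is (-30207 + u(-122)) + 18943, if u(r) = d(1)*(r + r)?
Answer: -10044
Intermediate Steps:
u(r) = -10*r (u(r) = (-4 - 1*1)*(r + r) = (-4 - 1)*(2*r) = -10*r)
(-30207 + u(-122)) + 18943 = (-30207 - 10*(-122)) + 18943 = (-30207 + 1220) + 18943 = -28987 + 18943 = -10044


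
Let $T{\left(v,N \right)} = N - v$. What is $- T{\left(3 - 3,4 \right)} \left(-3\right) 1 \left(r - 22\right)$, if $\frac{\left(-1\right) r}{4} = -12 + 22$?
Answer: $-744$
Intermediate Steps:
$r = -40$ ($r = - 4 \left(-12 + 22\right) = \left(-4\right) 10 = -40$)
$- T{\left(3 - 3,4 \right)} \left(-3\right) 1 \left(r - 22\right) = - \left(4 - \left(3 - 3\right)\right) \left(-3\right) 1 \left(-40 - 22\right) = - \left(4 - 0\right) \left(-3\right) 1 \left(-62\right) = - \left(4 + 0\right) \left(-3\right) 1 \left(-62\right) = - 4 \left(-3\right) 1 \left(-62\right) = - \left(-12\right) 1 \left(-62\right) = - \left(-12\right) \left(-62\right) = \left(-1\right) 744 = -744$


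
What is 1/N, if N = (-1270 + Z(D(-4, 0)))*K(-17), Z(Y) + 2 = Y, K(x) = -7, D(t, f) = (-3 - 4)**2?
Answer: 1/8561 ≈ 0.00011681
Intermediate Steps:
D(t, f) = 49 (D(t, f) = (-7)**2 = 49)
Z(Y) = -2 + Y
N = 8561 (N = (-1270 + (-2 + 49))*(-7) = (-1270 + 47)*(-7) = -1223*(-7) = 8561)
1/N = 1/8561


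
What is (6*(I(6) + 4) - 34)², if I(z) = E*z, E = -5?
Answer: 36100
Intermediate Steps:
I(z) = -5*z
(6*(I(6) + 4) - 34)² = (6*(-5*6 + 4) - 34)² = (6*(-30 + 4) - 34)² = (6*(-26) - 34)² = (-156 - 34)² = (-190)² = 36100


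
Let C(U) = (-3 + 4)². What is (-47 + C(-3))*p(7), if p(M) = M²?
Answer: -2254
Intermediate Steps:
C(U) = 1 (C(U) = 1² = 1)
(-47 + C(-3))*p(7) = (-47 + 1)*7² = -46*49 = -2254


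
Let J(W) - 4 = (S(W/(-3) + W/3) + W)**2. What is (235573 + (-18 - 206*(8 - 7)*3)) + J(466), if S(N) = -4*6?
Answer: 430305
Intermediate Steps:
S(N) = -24
J(W) = 4 + (-24 + W)**2
(235573 + (-18 - 206*(8 - 7)*3)) + J(466) = (235573 + (-18 - 206*(8 - 7)*3)) + (4 + (-24 + 466)**2) = (235573 + (-18 - 206*3)) + (4 + 442**2) = (235573 + (-18 - 206*3)) + (4 + 195364) = (235573 + (-18 - 618)) + 195368 = (235573 - 636) + 195368 = 234937 + 195368 = 430305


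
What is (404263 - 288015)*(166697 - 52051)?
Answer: 13327368208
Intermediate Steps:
(404263 - 288015)*(166697 - 52051) = 116248*114646 = 13327368208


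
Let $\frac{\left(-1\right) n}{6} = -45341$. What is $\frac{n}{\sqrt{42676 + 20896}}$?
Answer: $\frac{136023 \sqrt{15893}}{15893} \approx 1079.0$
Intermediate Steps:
$n = 272046$ ($n = \left(-6\right) \left(-45341\right) = 272046$)
$\frac{n}{\sqrt{42676 + 20896}} = \frac{272046}{\sqrt{42676 + 20896}} = \frac{272046}{\sqrt{63572}} = \frac{272046}{2 \sqrt{15893}} = 272046 \frac{\sqrt{15893}}{31786} = \frac{136023 \sqrt{15893}}{15893}$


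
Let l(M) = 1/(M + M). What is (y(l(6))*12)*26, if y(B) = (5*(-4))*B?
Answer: -520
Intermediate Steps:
l(M) = 1/(2*M)
y(B) = -20*B
(y(l(6))*12)*26 = (-10/6*12)*26 = (-20*1/12*12)*26 = -5/3*12*26 = -20*26 = -520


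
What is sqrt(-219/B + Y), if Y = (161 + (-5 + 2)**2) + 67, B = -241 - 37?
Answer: 3*sqrt(2041910)/278 ≈ 15.420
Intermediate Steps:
B = -278
Y = 237 (Y = (161 + (-3)**2) + 67 = (161 + 9) + 67 = 170 + 67 = 237)
sqrt(-219/B + Y) = sqrt(-219/(-278) + 237) = sqrt(-219*(-1/278) + 237) = sqrt(219/278 + 237) = sqrt(66105/278) = 3*sqrt(2041910)/278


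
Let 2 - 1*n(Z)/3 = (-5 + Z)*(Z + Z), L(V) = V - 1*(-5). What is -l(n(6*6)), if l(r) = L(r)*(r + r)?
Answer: -89445300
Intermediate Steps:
L(V) = 5 + V (L(V) = V + 5 = 5 + V)
n(Z) = 6 - 6*Z*(-5 + Z) (n(Z) = 6 - 3*(-5 + Z)*(Z + Z) = 6 - 3*(-5 + Z)*2*Z = 6 - 6*Z*(-5 + Z))
l(r) = 2*r*(5 + r) (l(r) = (5 + r)*(r + r) = (5 + r)*(2*r) = 2*r*(5 + r))
-l(n(6*6)) = -2*(6 - 6*(6*6)² + 30*(6*6))*(5 + (6 - 6*(6*6)² + 30*(6*6))) = -2*(6 - 6*36² + 30*36)*(5 + (6 - 6*36² + 30*36)) = -2*(6 - 6*1296 + 1080)*(5 + (6 - 6*1296 + 1080)) = -2*(6 - 7776 + 1080)*(5 + (6 - 7776 + 1080)) = -2*(-6690)*(5 - 6690) = -2*(-6690)*(-6685) = -1*89445300 = -89445300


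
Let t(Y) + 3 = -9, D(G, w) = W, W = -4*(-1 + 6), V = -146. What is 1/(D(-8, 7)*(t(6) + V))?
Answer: 1/3160 ≈ 0.00031646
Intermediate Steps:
W = -20 (W = -4*5 = -20)
D(G, w) = -20
t(Y) = -12 (t(Y) = -3 - 9 = -12)
1/(D(-8, 7)*(t(6) + V)) = 1/(-20*(-12 - 146)) = 1/(-20*(-158)) = 1/3160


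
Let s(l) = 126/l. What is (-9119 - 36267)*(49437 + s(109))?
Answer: -244574215974/109 ≈ -2.2438e+9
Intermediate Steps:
(-9119 - 36267)*(49437 + s(109)) = (-9119 - 36267)*(49437 + 126/109) = -45386*(49437 + 126*(1/109)) = -45386*(49437 + 126/109) = -45386*5388759/109 = -244574215974/109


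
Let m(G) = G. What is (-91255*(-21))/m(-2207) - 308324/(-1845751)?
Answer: -3536433686537/4073572457 ≈ -868.14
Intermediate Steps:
(-91255*(-21))/m(-2207) - 308324/(-1845751) = -91255*(-21)/(-2207) - 308324/(-1845751) = 1916355*(-1/2207) - 308324*(-1/1845751) = -1916355/2207 + 308324/1845751 = -3536433686537/4073572457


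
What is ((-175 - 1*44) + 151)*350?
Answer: -23800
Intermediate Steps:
((-175 - 1*44) + 151)*350 = ((-175 - 44) + 151)*350 = (-219 + 151)*350 = -68*350 = -23800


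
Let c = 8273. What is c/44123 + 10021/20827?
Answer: 614458354/918949721 ≈ 0.66865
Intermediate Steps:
c/44123 + 10021/20827 = 8273/44123 + 10021/20827 = 614458354/918949721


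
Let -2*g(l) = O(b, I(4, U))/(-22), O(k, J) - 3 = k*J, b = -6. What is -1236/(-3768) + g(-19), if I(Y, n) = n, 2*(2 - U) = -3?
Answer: -140/1727 ≈ -0.081065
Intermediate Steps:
U = 7/2 (U = 2 - ½*(-3) = 2 + 3/2 = 7/2 ≈ 3.5000)
O(k, J) = 3 + J*k (O(k, J) = 3 + k*J = 3 + J*k)
g(l) = -9/22 (g(l) = -(3 + (7/2)*(-6))/(2*(-22)) = -(3 - 21)*(-1)/(2*22) = -(-9)*(-1)/22 = -½*9/11 = -9/22)
-1236/(-3768) + g(-19) = -1236/(-3768) - 9/22 = -1236*(-1/3768) - 9/22 = 103/314 - 9/22 = -140/1727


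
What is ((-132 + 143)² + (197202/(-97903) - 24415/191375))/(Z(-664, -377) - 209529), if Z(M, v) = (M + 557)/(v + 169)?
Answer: -7126235990816/12562447388873125 ≈ -0.00056726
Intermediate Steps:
Z(M, v) = (557 + M)/(169 + v)
((-132 + 143)² + (197202/(-97903) - 24415/191375))/(Z(-664, -377) - 209529) = ((-132 + 143)² + (197202/(-97903) - 24415/191375))/((557 - 664)/(169 - 377) - 209529) = (11² + (197202*(-1/97903) - 24415*1/191375))/(-107/(-208) - 209529) = (121 + (-197202/97903 - 4883/38275))/(-1/208*(-107) - 209529) = (121 - 8025966899/3747237325)/(107/208 - 209529) = 445389749426/(3747237325*(-43581925/208)) = (445389749426/3747237325)*(-208/43581925) = -7126235990816/12562447388873125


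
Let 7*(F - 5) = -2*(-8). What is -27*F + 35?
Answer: -1132/7 ≈ -161.71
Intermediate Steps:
F = 51/7 (F = 5 + (-2*(-8))/7 = 5 + (⅐)*16 = 5 + 16/7 = 51/7 ≈ 7.2857)
-27*F + 35 = -27*51/7 + 35 = -1377/7 + 35 = -1132/7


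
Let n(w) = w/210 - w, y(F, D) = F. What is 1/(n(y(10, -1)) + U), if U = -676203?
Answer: -21/14200472 ≈ -1.4788e-6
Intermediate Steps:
n(w) = -209*w/210 (n(w) = w*(1/210) - w = w/210 - w = -209*w/210)
1/(n(y(10, -1)) + U) = 1/(-209/210*10 - 676203) = 1/(-209/21 - 676203) = 1/(-14200472/21) = -21/14200472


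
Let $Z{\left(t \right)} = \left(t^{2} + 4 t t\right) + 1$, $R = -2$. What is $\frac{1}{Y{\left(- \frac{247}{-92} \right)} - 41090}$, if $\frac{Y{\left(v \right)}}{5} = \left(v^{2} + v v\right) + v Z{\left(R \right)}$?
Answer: $- \frac{4232}{172394825} \approx -2.4548 \cdot 10^{-5}$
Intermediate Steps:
$Z{\left(t \right)} = 1 + 5 t^{2}$ ($Z{\left(t \right)} = \left(t^{2} + 4 t^{2}\right) + 1 = 5 t^{2} + 1 = 1 + 5 t^{2}$)
$Y{\left(v \right)} = 10 v^{2} + 105 v$ ($Y{\left(v \right)} = 5 \left(\left(v^{2} + v v\right) + v \left(1 + 5 \left(-2\right)^{2}\right)\right) = 5 \left(\left(v^{2} + v^{2}\right) + v \left(1 + 5 \cdot 4\right)\right) = 5 \left(2 v^{2} + v \left(1 + 20\right)\right) = 5 \left(2 v^{2} + v 21\right) = 5 \left(2 v^{2} + 21 v\right) = 10 v^{2} + 105 v$)
$\frac{1}{Y{\left(- \frac{247}{-92} \right)} - 41090} = \frac{1}{5 \left(- \frac{247}{-92}\right) \left(21 + 2 \left(- \frac{247}{-92}\right)\right) - 41090} = \frac{1}{5 \left(\left(-247\right) \left(- \frac{1}{92}\right)\right) \left(21 + 2 \left(\left(-247\right) \left(- \frac{1}{92}\right)\right)\right) - 41090} = \frac{1}{5 \cdot \frac{247}{92} \left(21 + 2 \cdot \frac{247}{92}\right) - 41090} = \frac{1}{5 \cdot \frac{247}{92} \left(21 + \frac{247}{46}\right) - 41090} = \frac{1}{5 \cdot \frac{247}{92} \cdot \frac{1213}{46} - 41090} = \frac{1}{\frac{1498055}{4232} - 41090} = \frac{1}{- \frac{172394825}{4232}} = - \frac{4232}{172394825}$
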